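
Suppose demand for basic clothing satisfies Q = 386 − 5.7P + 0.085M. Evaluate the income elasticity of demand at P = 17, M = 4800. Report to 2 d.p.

0.59

At P = 17, M = 4800: Q = 697.100.
Holding P constant, ∂Q/∂M = 0.085.
η_M = (∂Q/∂M)·(M/Q) = 0.085 × (4800/697.100) = 0.59.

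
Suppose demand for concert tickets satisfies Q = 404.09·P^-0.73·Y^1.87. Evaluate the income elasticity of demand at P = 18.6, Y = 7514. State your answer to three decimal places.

For a multiplicative demand Q = A·P^α·Y^β, the income elasticity is β everywhere.
Here β = 1.87, so η = 1.870.

1.870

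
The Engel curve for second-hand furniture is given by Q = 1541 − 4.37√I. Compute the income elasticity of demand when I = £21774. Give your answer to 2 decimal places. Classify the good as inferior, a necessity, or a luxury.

At I = 21774: Q = 896.162.
dQ/dI = -4.37/(2√I) = -0.0148075 at this income.
η = (dQ/dI)·(I/Q) = -0.0148075 × (21774/896.162) = -0.36.
Since η < 0, the good is an inferior good.

-0.36 (inferior good)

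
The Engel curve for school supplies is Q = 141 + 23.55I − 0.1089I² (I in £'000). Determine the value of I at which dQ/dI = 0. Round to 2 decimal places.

108.13

dQ/dI = 23.55 − 0.2178I.
The good is inferior where dQ/dI < 0. Setting dQ/dI = 0 gives I = 23.55 / 0.2178 = 108.13.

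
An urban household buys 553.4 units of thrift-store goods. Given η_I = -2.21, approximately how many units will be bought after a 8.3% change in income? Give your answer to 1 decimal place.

451.9

%ΔQ ≈ η × %ΔI = -2.21 × 8.3% = -18.343%.
New Q ≈ 553.4 × (1 − 0.18343) = 451.9.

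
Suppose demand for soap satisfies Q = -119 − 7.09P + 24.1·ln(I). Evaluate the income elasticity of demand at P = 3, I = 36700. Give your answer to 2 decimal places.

At P = 3, I = 36700: Q = 113.034.
Holding P constant, ∂Q/∂I = 24.1/I = 0.000656676.
η_I = (∂Q/∂I)·(I/Q) = 0.000656676 × (36700/113.034) = 0.21.

0.21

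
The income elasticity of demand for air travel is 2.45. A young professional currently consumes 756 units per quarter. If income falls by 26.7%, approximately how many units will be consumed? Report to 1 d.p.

261.5

%ΔQ ≈ η × %ΔI = 2.45 × (-26.7%) = -65.415%.
New Q ≈ 756 × (1 − 0.65415) = 261.5.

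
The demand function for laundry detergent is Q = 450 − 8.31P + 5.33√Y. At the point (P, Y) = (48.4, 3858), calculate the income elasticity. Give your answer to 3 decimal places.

0.437

At P = 48.4, Y = 3858: Q = 378.857.
Holding P constant, ∂Q/∂Y = 5.33/(2√Y) = 0.0429058.
η_Y = (∂Q/∂Y)·(Y/Q) = 0.0429058 × (3858/378.857) = 0.437.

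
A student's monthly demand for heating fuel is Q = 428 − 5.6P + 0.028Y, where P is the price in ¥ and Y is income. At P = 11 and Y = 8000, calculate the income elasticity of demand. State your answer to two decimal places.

0.38

At P = 11, Y = 8000: Q = 590.400.
Holding P constant, ∂Q/∂Y = 0.028.
η_Y = (∂Q/∂Y)·(Y/Q) = 0.028 × (8000/590.400) = 0.38.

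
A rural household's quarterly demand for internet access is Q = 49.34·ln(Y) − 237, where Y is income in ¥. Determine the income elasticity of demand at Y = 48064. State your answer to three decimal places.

At Y = 48064: Q = 294.899.
dQ/dY = 49.34/Y = 0.00102655 at this income.
η = (dQ/dY)·(Y/Q) = 0.00102655 × (48064/294.899) = 0.167.

0.167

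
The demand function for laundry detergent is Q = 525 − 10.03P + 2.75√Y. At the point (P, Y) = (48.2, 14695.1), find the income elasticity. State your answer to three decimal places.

At P = 48.2, Y = 14695.1: Q = 374.918.
Holding P constant, ∂Q/∂Y = 2.75/(2√Y) = 0.0113427.
η_Y = (∂Q/∂Y)·(Y/Q) = 0.0113427 × (14695.1/374.918) = 0.445.

0.445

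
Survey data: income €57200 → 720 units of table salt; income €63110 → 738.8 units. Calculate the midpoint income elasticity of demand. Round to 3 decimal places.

ΔQ = 738.8 − 720 = 18.8; midpoint Q̄ = (720 + 738.8)/2 = 729.4.
ΔI = 63110 − 57200 = 5910; midpoint Ī = (57200 + 63110)/2 = 60155.
η = (ΔQ/Q̄) ÷ (ΔI/Ī) = (18.8/729.4) ÷ (5910/60155) = 0.262.

0.262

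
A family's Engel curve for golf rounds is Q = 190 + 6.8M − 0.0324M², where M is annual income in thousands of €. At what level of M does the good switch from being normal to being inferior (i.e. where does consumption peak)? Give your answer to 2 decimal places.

104.94

dQ/dM = 6.8 − 0.0648M.
The good is inferior where dQ/dM < 0. Setting dQ/dM = 0 gives M = 6.8 / 0.0648 = 104.94.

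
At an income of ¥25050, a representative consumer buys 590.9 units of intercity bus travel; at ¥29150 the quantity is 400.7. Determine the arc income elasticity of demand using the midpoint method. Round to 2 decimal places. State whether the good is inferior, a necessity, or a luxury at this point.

-2.54 (inferior good)

ΔQ = 400.7 − 590.9 = -190.2; midpoint Q̄ = (590.9 + 400.7)/2 = 495.8.
ΔI = 29150 − 25050 = 4100; midpoint Ī = (25050 + 29150)/2 = 27100.
η = (ΔQ/Q̄) ÷ (ΔI/Ī) = (-190.2/495.8) ÷ (4100/27100) = -2.54.
η < 0 ⇒ inferior good.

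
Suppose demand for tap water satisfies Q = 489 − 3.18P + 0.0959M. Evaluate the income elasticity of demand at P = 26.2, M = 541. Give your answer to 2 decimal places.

0.11

At P = 26.2, M = 541: Q = 457.566.
Holding P constant, ∂Q/∂M = 0.0959.
η_M = (∂Q/∂M)·(M/Q) = 0.0959 × (541/457.566) = 0.11.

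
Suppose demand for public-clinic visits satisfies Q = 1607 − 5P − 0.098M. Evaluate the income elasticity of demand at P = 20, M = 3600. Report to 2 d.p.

-0.31

At P = 20, M = 3600: Q = 1154.200.
Holding P constant, ∂Q/∂M = −0.098.
η_M = (∂Q/∂M)·(M/Q) = -0.098 × (3600/1154.200) = -0.31.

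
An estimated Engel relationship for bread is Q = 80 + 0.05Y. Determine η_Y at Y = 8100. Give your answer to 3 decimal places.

At Y = 8100: Q = 485.000.
dQ/dY = 0.05.
η = (dQ/dY)·(Y/Q) = 0.05 × (8100/485.000) = 0.835.

0.835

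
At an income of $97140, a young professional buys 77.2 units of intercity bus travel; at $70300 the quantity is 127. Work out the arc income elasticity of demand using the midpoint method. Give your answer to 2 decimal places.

ΔQ = 127 − 77.2 = 49.8; midpoint Q̄ = (77.2 + 127)/2 = 102.1.
ΔI = 70300 − 97140 = -26840; midpoint Ī = (97140 + 70300)/2 = 83720.
η = (ΔQ/Q̄) ÷ (ΔI/Ī) = (49.8/102.1) ÷ (-26840/83720) = -1.52.

-1.52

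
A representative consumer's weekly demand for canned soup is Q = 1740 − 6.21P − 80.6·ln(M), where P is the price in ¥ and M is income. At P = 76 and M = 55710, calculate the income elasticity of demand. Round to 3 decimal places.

-0.208

At P = 76, M = 55710: Q = 387.250.
Holding P constant, ∂Q/∂M = -80.6/M = -0.00144678.
η_M = (∂Q/∂M)·(M/Q) = -0.00144678 × (55710/387.250) = -0.208.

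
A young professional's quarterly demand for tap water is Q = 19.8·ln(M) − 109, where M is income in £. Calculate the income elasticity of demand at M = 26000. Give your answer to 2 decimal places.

0.21

At M = 26000: Q = 92.284.
dQ/dM = 19.8/M = 0.000761538 at this income.
η = (dQ/dM)·(M/Q) = 0.000761538 × (26000/92.284) = 0.21.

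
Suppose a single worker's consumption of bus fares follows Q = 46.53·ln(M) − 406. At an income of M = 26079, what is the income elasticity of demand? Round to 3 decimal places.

At M = 26079: Q = 67.158.
dQ/dM = 46.53/M = 0.00178419 at this income.
η = (dQ/dM)·(M/Q) = 0.00178419 × (26079/67.158) = 0.693.

0.693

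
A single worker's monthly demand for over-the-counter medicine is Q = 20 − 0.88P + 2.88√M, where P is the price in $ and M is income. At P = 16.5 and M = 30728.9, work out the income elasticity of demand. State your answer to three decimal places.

0.495

At P = 16.5, M = 30728.9: Q = 510.334.
Holding P constant, ∂Q/∂M = 2.88/(2√M) = 0.00821465.
η_M = (∂Q/∂M)·(M/Q) = 0.00821465 × (30728.9/510.334) = 0.495.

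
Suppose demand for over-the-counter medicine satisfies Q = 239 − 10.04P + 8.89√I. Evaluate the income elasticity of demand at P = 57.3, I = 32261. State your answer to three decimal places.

At P = 57.3, I = 32261: Q = 1260.472.
Holding P constant, ∂Q/∂I = 8.89/(2√I) = 0.0247476.
η_I = (∂Q/∂I)·(I/Q) = 0.0247476 × (32261/1260.472) = 0.633.

0.633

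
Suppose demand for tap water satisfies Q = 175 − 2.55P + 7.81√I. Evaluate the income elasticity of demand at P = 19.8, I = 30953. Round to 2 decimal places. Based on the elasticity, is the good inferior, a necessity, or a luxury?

0.46 (necessity)

At P = 19.8, I = 30953: Q = 1498.560.
Holding P constant, ∂Q/∂I = 7.81/(2√I) = 0.0221957.
η_I = (∂Q/∂I)·(I/Q) = 0.0221957 × (30953/1498.560) = 0.46.
Since 0 < η < 1, this is a necessity.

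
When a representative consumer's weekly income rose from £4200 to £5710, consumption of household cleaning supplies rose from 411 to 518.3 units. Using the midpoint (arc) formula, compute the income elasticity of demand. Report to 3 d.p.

0.758

ΔQ = 518.3 − 411 = 107.3; midpoint Q̄ = (411 + 518.3)/2 = 464.65.
ΔI = 5710 − 4200 = 1510; midpoint Ī = (4200 + 5710)/2 = 4955.
η = (ΔQ/Q̄) ÷ (ΔI/Ī) = (107.3/464.65) ÷ (1510/4955) = 0.758.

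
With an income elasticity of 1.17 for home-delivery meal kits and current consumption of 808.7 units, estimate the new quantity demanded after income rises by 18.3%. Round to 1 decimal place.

981.9

%ΔQ ≈ η × %ΔI = 1.17 × 18.3% = 21.411%.
New Q ≈ 808.7 × (1 + 0.21411) = 981.9.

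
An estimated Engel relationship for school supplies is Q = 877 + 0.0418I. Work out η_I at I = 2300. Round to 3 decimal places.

At I = 2300: Q = 973.140.
dQ/dI = 0.0418.
η = (dQ/dI)·(I/Q) = 0.0418 × (2300/973.140) = 0.099.

0.099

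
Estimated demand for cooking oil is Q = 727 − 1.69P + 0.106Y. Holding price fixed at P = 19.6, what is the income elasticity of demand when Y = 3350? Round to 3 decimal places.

At P = 19.6, Y = 3350: Q = 1048.976.
Holding P constant, ∂Q/∂Y = 0.106.
η_Y = (∂Q/∂Y)·(Y/Q) = 0.106 × (3350/1048.976) = 0.339.

0.339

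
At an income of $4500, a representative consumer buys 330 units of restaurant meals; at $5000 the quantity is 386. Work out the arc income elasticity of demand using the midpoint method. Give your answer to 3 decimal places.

1.486

ΔQ = 386 − 330 = 56; midpoint Q̄ = (330 + 386)/2 = 358.
ΔI = 5000 − 4500 = 500; midpoint Ī = (4500 + 5000)/2 = 4750.
η = (ΔQ/Q̄) ÷ (ΔI/Ī) = (56/358) ÷ (500/4750) = 1.486.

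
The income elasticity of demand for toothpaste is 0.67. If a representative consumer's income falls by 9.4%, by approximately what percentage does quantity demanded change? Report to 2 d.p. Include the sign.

-6.30%

%ΔQ ≈ η × %ΔI = 0.67 × (-9.4%) = -6.30%.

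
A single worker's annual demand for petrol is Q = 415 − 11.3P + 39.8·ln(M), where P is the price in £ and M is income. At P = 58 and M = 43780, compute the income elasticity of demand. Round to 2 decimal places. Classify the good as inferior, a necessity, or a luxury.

At P = 58, M = 43780: Q = 184.940.
Holding P constant, ∂Q/∂M = 39.8/M = 0.000909091.
η_M = (∂Q/∂M)·(M/Q) = 0.000909091 × (43780/184.940) = 0.22.
Since 0 < η < 1, this is a necessity.

0.22 (necessity)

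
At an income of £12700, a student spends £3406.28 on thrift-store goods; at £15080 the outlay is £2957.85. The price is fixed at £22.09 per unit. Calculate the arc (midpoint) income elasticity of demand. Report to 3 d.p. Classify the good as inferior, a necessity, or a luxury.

With a constant price, Q₁ = 3406.28/22.09 = 154.200 and Q₂ = 2957.85/22.09 = 133.900 (equivalently, work directly with expenditure since P cancels).
Midpoint %ΔQ = (2957.85 − 3406.28)/3182.07 = -0.14092; midpoint %ΔI = (15080 − 12700)/13890 = 0.17135.
η = -0.14092 / 0.17135 = -0.822.
η < 0 ⇒ inferior good.

-0.822 (inferior good)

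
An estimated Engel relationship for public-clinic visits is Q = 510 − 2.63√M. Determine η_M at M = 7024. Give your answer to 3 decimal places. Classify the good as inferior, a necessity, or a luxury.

-0.381 (inferior good)

At M = 7024: Q = 289.582.
dQ/dM = -2.63/(2√M) = -0.0156904 at this income.
η = (dQ/dM)·(M/Q) = -0.0156904 × (7024/289.582) = -0.381.
Since η < 0, the good is an inferior good.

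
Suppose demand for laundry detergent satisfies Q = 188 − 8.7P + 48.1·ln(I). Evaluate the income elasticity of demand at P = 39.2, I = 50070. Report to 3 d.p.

At P = 39.2, I = 50070: Q = 367.459.
Holding P constant, ∂Q/∂I = 48.1/I = 0.000960655.
η_I = (∂Q/∂I)·(I/Q) = 0.000960655 × (50070/367.459) = 0.131.

0.131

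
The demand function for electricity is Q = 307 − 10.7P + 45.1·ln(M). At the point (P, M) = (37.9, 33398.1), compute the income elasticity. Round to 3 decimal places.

At P = 37.9, M = 33398.1: Q = 371.243.
Holding P constant, ∂Q/∂M = 45.1/M = 0.00135038.
η_M = (∂Q/∂M)·(M/Q) = 0.00135038 × (33398.1/371.243) = 0.121.

0.121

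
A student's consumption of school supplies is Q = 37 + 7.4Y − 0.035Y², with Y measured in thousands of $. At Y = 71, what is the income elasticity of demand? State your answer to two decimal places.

At Y = 71: Q = 385.9650.
dQ/dY = 7.4 − 0.07Y = 2.43000.
η = (dQ/dY)·(Y/Q) = 2.43000 × (71/385.9650) = 0.45.

0.45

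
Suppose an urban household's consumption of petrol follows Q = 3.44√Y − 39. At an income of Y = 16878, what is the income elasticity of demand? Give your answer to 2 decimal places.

At Y = 16878: Q = 407.909.
dQ/dY = 3.44/(2√Y) = 0.0132394 at this income.
η = (dQ/dY)·(Y/Q) = 0.0132394 × (16878/407.909) = 0.55.

0.55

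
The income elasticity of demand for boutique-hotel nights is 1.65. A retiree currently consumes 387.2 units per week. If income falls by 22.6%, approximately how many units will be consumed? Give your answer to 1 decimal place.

%ΔQ ≈ η × %ΔI = 1.65 × (-22.6%) = -37.29%.
New Q ≈ 387.2 × (1 − 0.3729) = 242.8.

242.8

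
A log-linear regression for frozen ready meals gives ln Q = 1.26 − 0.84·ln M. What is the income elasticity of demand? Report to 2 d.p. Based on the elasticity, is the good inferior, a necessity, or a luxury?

In a log-linear demand, the coefficient on ln M is the income elasticity.
So η = -0.84.
η < 0 ⇒ inferior good.

-0.84 (inferior good)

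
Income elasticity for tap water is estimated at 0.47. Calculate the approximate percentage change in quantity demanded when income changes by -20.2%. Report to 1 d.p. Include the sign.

-9.5%

%ΔQ ≈ η × %ΔI = 0.47 × (-20.2%) = -9.5%.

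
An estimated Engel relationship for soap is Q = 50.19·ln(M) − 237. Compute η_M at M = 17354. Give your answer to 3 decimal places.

0.198

At M = 17354: Q = 252.934.
dQ/dM = 50.19/M = 0.00289213 at this income.
η = (dQ/dM)·(M/Q) = 0.00289213 × (17354/252.934) = 0.198.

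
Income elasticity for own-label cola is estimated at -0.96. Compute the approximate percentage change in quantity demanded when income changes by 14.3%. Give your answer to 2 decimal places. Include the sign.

-13.73%

%ΔQ ≈ η × %ΔI = -0.96 × 14.3% = -13.73%.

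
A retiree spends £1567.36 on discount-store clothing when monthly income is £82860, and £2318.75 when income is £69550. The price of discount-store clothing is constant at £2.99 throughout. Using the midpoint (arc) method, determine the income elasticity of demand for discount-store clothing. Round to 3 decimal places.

With a constant price, Q₁ = 1567.36/2.99 = 524.201 and Q₂ = 2318.75/2.99 = 775.502 (equivalently, work directly with expenditure since P cancels).
Midpoint %ΔQ = (2318.75 − 1567.36)/1943.05 = 0.38671; midpoint %ΔI = (69550 − 82860)/76205 = -0.17466.
η = 0.38671 / -0.17466 = -2.214.

-2.214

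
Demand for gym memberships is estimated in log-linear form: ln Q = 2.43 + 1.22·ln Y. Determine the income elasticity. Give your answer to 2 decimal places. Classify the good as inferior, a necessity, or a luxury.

1.22 (luxury)

In a log-linear demand, the coefficient on ln Y is the income elasticity.
So η = 1.22.
η > 1 ⇒ luxury.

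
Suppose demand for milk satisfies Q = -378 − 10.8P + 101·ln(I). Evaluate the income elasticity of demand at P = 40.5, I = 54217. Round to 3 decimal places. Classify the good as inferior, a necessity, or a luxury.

0.354 (necessity)

At P = 40.5, I = 54217: Q = 285.576.
Holding P constant, ∂Q/∂I = 101/I = 0.00186288.
η_I = (∂Q/∂I)·(I/Q) = 0.00186288 × (54217/285.576) = 0.354.
Since 0 < η < 1, this is a necessity.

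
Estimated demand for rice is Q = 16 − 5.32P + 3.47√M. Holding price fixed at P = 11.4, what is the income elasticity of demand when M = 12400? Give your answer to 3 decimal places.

0.565

At P = 11.4, M = 12400: Q = 341.755.
Holding P constant, ∂Q/∂M = 3.47/(2√M) = 0.0155808.
η_M = (∂Q/∂M)·(M/Q) = 0.0155808 × (12400/341.755) = 0.565.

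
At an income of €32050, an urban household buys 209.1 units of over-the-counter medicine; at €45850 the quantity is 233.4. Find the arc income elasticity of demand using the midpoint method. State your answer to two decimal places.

ΔQ = 233.4 − 209.1 = 24.3; midpoint Q̄ = (209.1 + 233.4)/2 = 221.25.
ΔI = 45850 − 32050 = 13800; midpoint Ī = (32050 + 45850)/2 = 38950.
η = (ΔQ/Q̄) ÷ (ΔI/Ī) = (24.3/221.25) ÷ (13800/38950) = 0.31.

0.31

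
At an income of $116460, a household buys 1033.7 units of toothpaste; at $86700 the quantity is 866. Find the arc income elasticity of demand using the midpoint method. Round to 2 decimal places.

ΔQ = 866 − 1033.7 = -167.7; midpoint Q̄ = (1033.7 + 866)/2 = 949.85.
ΔI = 86700 − 116460 = -29760; midpoint Ī = (116460 + 86700)/2 = 101580.
η = (ΔQ/Q̄) ÷ (ΔI/Ī) = (-167.7/949.85) ÷ (-29760/101580) = 0.60.

0.60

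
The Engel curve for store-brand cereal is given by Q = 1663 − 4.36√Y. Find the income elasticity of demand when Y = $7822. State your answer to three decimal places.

-0.151

At Y = 7822: Q = 1277.393.
dQ/dY = -4.36/(2√Y) = -0.0246489 at this income.
η = (dQ/dY)·(Y/Q) = -0.0246489 × (7822/1277.393) = -0.151.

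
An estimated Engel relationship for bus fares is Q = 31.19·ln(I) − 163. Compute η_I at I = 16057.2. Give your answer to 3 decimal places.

At I = 16057.2: Q = 139.041.
dQ/dI = 31.19/I = 0.00194243 at this income.
η = (dQ/dI)·(I/Q) = 0.00194243 × (16057.2/139.041) = 0.224.

0.224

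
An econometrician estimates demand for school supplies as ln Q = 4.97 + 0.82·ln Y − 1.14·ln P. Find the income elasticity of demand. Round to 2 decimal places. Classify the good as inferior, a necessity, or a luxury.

In a log-linear demand, the coefficient on ln Y is the income elasticity.
So η = 0.82.
0 < η < 1 ⇒ necessity.

0.82 (necessity)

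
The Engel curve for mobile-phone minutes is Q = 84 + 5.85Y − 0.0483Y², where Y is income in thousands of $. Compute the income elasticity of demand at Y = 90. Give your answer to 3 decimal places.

-1.167

At Y = 90: Q = 219.2700.
dQ/dY = 5.85 − 0.0966Y = -2.84400.
η = (dQ/dY)·(Y/Q) = -2.84400 × (90/219.2700) = -1.167.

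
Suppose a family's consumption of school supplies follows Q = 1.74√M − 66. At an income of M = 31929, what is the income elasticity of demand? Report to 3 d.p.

0.635

At M = 31929: Q = 244.915.
dQ/dM = 1.74/(2√M) = 0.00486885 at this income.
η = (dQ/dM)·(M/Q) = 0.00486885 × (31929/244.915) = 0.635.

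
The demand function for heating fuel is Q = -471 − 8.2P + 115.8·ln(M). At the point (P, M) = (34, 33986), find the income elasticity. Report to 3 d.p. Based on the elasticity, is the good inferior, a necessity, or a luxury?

0.253 (necessity)

At P = 34, M = 33986: Q = 458.423.
Holding P constant, ∂Q/∂M = 115.8/M = 0.00340729.
η_M = (∂Q/∂M)·(M/Q) = 0.00340729 × (33986/458.423) = 0.253.
Since 0 < η < 1, this is a necessity.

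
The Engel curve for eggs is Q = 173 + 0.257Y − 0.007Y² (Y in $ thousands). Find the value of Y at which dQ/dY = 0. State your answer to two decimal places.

dQ/dY = 0.257 − 0.014Y.
The good is inferior where dQ/dY < 0. Setting dQ/dY = 0 gives Y = 0.257 / 0.014 = 18.36.

18.36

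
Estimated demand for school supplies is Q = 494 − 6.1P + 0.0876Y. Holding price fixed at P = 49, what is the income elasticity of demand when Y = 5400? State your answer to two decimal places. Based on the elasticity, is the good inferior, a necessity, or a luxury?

At P = 49, Y = 5400: Q = 668.140.
Holding P constant, ∂Q/∂Y = 0.0876.
η_Y = (∂Q/∂Y)·(Y/Q) = 0.0876 × (5400/668.140) = 0.71.
Since 0 < η < 1, this is a necessity.

0.71 (necessity)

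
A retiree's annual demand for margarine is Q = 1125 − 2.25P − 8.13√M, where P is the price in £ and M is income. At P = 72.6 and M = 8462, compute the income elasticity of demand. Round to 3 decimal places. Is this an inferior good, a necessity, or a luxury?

-1.749 (inferior good)

At P = 72.6, M = 8462: Q = 213.778.
Holding P constant, ∂Q/∂M = -8.13/(2√M) = -0.04419.
η_M = (∂Q/∂M)·(M/Q) = -0.04419 × (8462/213.778) = -1.749.
Since η < 0, this is an inferior good.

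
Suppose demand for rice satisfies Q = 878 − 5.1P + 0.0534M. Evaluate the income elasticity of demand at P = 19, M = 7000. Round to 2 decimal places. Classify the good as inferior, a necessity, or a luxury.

0.32 (necessity)

At P = 19, M = 7000: Q = 1154.900.
Holding P constant, ∂Q/∂M = 0.0534.
η_M = (∂Q/∂M)·(M/Q) = 0.0534 × (7000/1154.900) = 0.32.
Since 0 < η < 1, this is a necessity.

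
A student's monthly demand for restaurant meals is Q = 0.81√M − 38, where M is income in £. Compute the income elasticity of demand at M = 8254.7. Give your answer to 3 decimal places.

1.034

At M = 8254.7: Q = 35.593.
dQ/dM = 0.81/(2√M) = 0.00445763 at this income.
η = (dQ/dM)·(M/Q) = 0.00445763 × (8254.7/35.593) = 1.034.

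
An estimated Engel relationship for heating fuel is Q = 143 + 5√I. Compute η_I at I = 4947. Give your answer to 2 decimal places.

0.36

At I = 4947: Q = 494.675.
dQ/dI = 5/(2√I) = 0.0355442 at this income.
η = (dQ/dI)·(I/Q) = 0.0355442 × (4947/494.675) = 0.36.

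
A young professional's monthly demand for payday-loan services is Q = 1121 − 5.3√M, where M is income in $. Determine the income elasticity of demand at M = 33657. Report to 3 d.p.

-3.270

At M = 33657: Q = 148.670.
dQ/dM = -5.3/(2√M) = -0.0144447 at this income.
η = (dQ/dM)·(M/Q) = -0.0144447 × (33657/148.670) = -3.270.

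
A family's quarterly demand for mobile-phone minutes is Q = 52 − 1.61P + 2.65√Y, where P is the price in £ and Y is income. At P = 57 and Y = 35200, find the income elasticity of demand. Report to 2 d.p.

At P = 57, Y = 35200: Q = 457.414.
Holding P constant, ∂Q/∂Y = 2.65/(2√Y) = 0.00706227.
η_Y = (∂Q/∂Y)·(Y/Q) = 0.00706227 × (35200/457.414) = 0.54.

0.54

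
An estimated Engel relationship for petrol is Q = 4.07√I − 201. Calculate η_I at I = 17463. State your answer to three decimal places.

0.798

At I = 17463: Q = 336.841.
dQ/dI = 4.07/(2√I) = 0.0153994 at this income.
η = (dQ/dI)·(I/Q) = 0.0153994 × (17463/336.841) = 0.798.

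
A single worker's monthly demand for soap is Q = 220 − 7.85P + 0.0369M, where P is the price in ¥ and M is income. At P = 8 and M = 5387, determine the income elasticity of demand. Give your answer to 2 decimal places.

At P = 8, M = 5387: Q = 355.980.
Holding P constant, ∂Q/∂M = 0.0369.
η_M = (∂Q/∂M)·(M/Q) = 0.0369 × (5387/355.980) = 0.56.

0.56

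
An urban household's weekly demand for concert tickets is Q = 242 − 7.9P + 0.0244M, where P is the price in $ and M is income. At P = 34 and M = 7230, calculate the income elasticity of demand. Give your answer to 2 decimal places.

1.18

At P = 34, M = 7230: Q = 149.812.
Holding P constant, ∂Q/∂M = 0.0244.
η_M = (∂Q/∂M)·(M/Q) = 0.0244 × (7230/149.812) = 1.18.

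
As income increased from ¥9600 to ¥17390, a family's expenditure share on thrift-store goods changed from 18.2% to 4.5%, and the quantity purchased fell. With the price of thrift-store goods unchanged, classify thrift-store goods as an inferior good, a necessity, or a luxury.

Quantity demanded falls as income rises, so η < 0.

inferior good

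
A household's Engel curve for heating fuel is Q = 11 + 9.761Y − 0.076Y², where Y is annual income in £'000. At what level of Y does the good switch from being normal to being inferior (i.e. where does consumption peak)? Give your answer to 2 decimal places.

dQ/dY = 9.761 − 0.152Y.
The good is inferior where dQ/dY < 0. Setting dQ/dY = 0 gives Y = 9.761 / 0.152 = 64.22.

64.22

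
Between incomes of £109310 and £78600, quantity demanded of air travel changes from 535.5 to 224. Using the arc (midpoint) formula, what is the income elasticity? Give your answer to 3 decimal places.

2.510

ΔQ = 224 − 535.5 = -311.5; midpoint Q̄ = (535.5 + 224)/2 = 379.75.
ΔI = 78600 − 109310 = -30710; midpoint Ī = (109310 + 78600)/2 = 93955.
η = (ΔQ/Q̄) ÷ (ΔI/Ī) = (-311.5/379.75) ÷ (-30710/93955) = 2.510.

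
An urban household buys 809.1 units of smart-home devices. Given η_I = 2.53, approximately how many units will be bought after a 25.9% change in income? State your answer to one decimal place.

1339.3

%ΔQ ≈ η × %ΔI = 2.53 × 25.9% = 65.527%.
New Q ≈ 809.1 × (1 + 0.65527) = 1339.3.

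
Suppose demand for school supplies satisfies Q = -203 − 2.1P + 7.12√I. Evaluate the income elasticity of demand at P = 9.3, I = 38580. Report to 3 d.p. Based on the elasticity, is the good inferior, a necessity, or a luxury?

0.595 (necessity)

At P = 9.3, I = 38580: Q = 1175.966.
Holding P constant, ∂Q/∂I = 7.12/(2√I) = 0.0181246.
η_I = (∂Q/∂I)·(I/Q) = 0.0181246 × (38580/1175.966) = 0.595.
Since 0 < η < 1, this is a necessity.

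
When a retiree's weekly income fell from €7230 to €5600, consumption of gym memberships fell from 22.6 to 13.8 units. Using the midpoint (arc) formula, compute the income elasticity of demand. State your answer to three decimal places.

ΔQ = 13.8 − 22.6 = -8.8; midpoint Q̄ = (22.6 + 13.8)/2 = 18.2.
ΔI = 5600 − 7230 = -1630; midpoint Ī = (7230 + 5600)/2 = 6415.
η = (ΔQ/Q̄) ÷ (ΔI/Ī) = (-8.8/18.2) ÷ (-1630/6415) = 1.903.

1.903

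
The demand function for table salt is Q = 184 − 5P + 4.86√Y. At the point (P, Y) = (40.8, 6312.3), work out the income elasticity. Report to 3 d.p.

0.527

At P = 40.8, Y = 6312.3: Q = 366.127.
Holding P constant, ∂Q/∂Y = 4.86/(2√Y) = 0.0305853.
η_Y = (∂Q/∂Y)·(Y/Q) = 0.0305853 × (6312.3/366.127) = 0.527.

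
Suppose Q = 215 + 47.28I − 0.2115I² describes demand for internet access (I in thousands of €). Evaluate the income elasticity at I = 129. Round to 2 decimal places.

-0.34

At I = 129: Q = 2794.5485.
dQ/dI = 47.28 − 0.423I = -7.28700.
η = (dQ/dI)·(I/Q) = -7.28700 × (129/2794.5485) = -0.34.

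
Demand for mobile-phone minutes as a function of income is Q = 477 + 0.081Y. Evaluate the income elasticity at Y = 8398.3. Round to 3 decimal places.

0.588

At Y = 8398.3: Q = 1157.262.
dQ/dY = 0.081.
η = (dQ/dY)·(Y/Q) = 0.081 × (8398.3/1157.262) = 0.588.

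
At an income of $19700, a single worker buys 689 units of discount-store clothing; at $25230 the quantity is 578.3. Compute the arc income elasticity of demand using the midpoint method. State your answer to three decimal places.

-0.710

ΔQ = 578.3 − 689 = -110.7; midpoint Q̄ = (689 + 578.3)/2 = 633.65.
ΔI = 25230 − 19700 = 5530; midpoint Ī = (19700 + 25230)/2 = 22465.
η = (ΔQ/Q̄) ÷ (ΔI/Ī) = (-110.7/633.65) ÷ (5530/22465) = -0.710.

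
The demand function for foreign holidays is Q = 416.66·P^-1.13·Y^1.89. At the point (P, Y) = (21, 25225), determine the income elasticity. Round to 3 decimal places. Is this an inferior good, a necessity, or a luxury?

1.890 (luxury)

For a multiplicative demand Q = A·P^α·Y^β, the income elasticity is β everywhere.
Here β = 1.89, so η = 1.890.
Since η > 1, this is a luxury.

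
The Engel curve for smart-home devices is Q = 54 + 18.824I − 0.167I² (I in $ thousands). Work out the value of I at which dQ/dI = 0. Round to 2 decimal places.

dQ/dI = 18.824 − 0.334I.
The good is inferior where dQ/dI < 0. Setting dQ/dI = 0 gives I = 18.824 / 0.334 = 56.36.

56.36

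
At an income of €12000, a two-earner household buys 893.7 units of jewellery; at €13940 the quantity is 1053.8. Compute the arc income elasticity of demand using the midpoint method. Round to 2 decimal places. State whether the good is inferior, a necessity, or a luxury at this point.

1.10 (luxury)

ΔQ = 1053.8 − 893.7 = 160.1; midpoint Q̄ = (893.7 + 1053.8)/2 = 973.75.
ΔI = 13940 − 12000 = 1940; midpoint Ī = (12000 + 13940)/2 = 12970.
η = (ΔQ/Q̄) ÷ (ΔI/Ī) = (160.1/973.75) ÷ (1940/12970) = 1.10.
η > 1 ⇒ luxury.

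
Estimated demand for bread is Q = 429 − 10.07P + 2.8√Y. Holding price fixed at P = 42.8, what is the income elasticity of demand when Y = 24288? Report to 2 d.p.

At P = 42.8, Y = 24288: Q = 434.373.
Holding P constant, ∂Q/∂Y = 2.8/(2√Y) = 0.00898322.
η_Y = (∂Q/∂Y)·(Y/Q) = 0.00898322 × (24288/434.373) = 0.50.

0.50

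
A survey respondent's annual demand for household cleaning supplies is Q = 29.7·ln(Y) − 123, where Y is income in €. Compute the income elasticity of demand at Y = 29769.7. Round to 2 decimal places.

At Y = 29769.7: Q = 182.947.
dQ/dY = 29.7/Y = 0.000997659 at this income.
η = (dQ/dY)·(Y/Q) = 0.000997659 × (29769.7/182.947) = 0.16.

0.16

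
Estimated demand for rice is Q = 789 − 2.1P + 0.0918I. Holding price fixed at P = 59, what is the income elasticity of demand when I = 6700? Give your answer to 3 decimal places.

0.480

At P = 59, I = 6700: Q = 1280.160.
Holding P constant, ∂Q/∂I = 0.0918.
η_I = (∂Q/∂I)·(I/Q) = 0.0918 × (6700/1280.160) = 0.480.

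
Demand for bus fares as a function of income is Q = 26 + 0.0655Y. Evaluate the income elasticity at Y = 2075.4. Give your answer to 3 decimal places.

0.839

At Y = 2075.4: Q = 161.939.
dQ/dY = 0.0655.
η = (dQ/dY)·(Y/Q) = 0.0655 × (2075.4/161.939) = 0.839.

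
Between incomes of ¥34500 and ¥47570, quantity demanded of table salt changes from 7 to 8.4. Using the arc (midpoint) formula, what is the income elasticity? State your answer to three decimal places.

ΔQ = 8.4 − 7 = 1.4; midpoint Q̄ = (7 + 8.4)/2 = 7.7.
ΔI = 47570 − 34500 = 13070; midpoint Ī = (34500 + 47570)/2 = 41035.
η = (ΔQ/Q̄) ÷ (ΔI/Ī) = (1.4/7.7) ÷ (13070/41035) = 0.571.

0.571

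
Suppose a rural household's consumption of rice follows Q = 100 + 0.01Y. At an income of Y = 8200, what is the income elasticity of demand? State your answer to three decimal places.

At Y = 8200: Q = 182.000.
dQ/dY = 0.01.
η = (dQ/dY)·(Y/Q) = 0.01 × (8200/182.000) = 0.451.

0.451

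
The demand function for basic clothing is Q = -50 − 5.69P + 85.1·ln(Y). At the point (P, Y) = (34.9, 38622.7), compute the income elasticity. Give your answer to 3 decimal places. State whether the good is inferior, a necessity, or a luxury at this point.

At P = 34.9, Y = 38622.7: Q = 650.211.
Holding P constant, ∂Q/∂Y = 85.1/Y = 0.00220337.
η_Y = (∂Q/∂Y)·(Y/Q) = 0.00220337 × (38622.7/650.211) = 0.131.
Since 0 < η < 1, this is a necessity.

0.131 (necessity)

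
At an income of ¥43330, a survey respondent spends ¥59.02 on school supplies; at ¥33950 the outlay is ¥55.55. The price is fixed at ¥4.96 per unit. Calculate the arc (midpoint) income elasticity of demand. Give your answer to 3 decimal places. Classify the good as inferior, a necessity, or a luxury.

0.250 (necessity)

With a constant price, Q₁ = 59.02/4.96 = 11.899 and Q₂ = 55.55/4.96 = 11.200 (equivalently, work directly with expenditure since P cancels).
Midpoint %ΔQ = (55.55 − 59.02)/57.29 = -0.06057; midpoint %ΔI = (33950 − 43330)/38640 = -0.24275.
η = -0.06057 / -0.24275 = 0.250.
0 < η < 1 ⇒ necessity.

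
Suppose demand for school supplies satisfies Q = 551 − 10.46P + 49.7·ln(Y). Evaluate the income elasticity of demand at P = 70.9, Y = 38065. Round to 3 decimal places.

0.149

At P = 70.9, Y = 38065: Q = 333.574.
Holding P constant, ∂Q/∂Y = 49.7/Y = 0.00130566.
η_Y = (∂Q/∂Y)·(Y/Q) = 0.00130566 × (38065/333.574) = 0.149.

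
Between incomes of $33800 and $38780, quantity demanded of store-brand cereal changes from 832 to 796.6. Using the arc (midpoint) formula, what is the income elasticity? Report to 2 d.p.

ΔQ = 796.6 − 832 = -35.4; midpoint Q̄ = (832 + 796.6)/2 = 814.3.
ΔI = 38780 − 33800 = 4980; midpoint Ī = (33800 + 38780)/2 = 36290.
η = (ΔQ/Q̄) ÷ (ΔI/Ī) = (-35.4/814.3) ÷ (4980/36290) = -0.32.

-0.32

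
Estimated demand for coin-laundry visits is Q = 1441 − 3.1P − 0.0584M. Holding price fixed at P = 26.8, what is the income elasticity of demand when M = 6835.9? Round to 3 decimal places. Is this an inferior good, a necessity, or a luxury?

-0.416 (inferior good)

At P = 26.8, M = 6835.9: Q = 958.703.
Holding P constant, ∂Q/∂M = −0.0584.
η_M = (∂Q/∂M)·(M/Q) = -0.0584 × (6835.9/958.703) = -0.416.
Since η < 0, this is an inferior good.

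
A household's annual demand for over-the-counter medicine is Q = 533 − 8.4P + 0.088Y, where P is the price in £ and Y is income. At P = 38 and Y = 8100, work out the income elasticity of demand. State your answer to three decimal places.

At P = 38, Y = 8100: Q = 926.600.
Holding P constant, ∂Q/∂Y = 0.088.
η_Y = (∂Q/∂Y)·(Y/Q) = 0.088 × (8100/926.600) = 0.769.

0.769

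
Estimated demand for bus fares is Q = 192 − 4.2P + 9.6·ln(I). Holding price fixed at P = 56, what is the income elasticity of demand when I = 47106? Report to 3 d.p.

0.160

At P = 56, I = 47106: Q = 60.097.
Holding P constant, ∂Q/∂I = 9.6/I = 0.000203796.
η_I = (∂Q/∂I)·(I/Q) = 0.000203796 × (47106/60.097) = 0.160.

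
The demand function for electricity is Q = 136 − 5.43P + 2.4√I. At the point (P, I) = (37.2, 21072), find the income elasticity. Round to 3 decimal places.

At P = 37.2, I = 21072: Q = 282.393.
Holding P constant, ∂Q/∂I = 2.4/(2√I) = 0.00826663.
η_I = (∂Q/∂I)·(I/Q) = 0.00826663 × (21072/282.393) = 0.617.

0.617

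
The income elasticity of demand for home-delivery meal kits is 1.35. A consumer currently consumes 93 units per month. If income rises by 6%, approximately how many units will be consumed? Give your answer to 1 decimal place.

%ΔQ ≈ η × %ΔI = 1.35 × 6% = 8.1%.
New Q ≈ 93 × (1 + 0.081) = 100.5.

100.5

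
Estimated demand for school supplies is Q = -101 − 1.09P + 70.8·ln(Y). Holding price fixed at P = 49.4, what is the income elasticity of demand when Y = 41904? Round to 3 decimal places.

0.118

At P = 49.4, Y = 41904: Q = 598.688.
Holding P constant, ∂Q/∂Y = 70.8/Y = 0.00168958.
η_Y = (∂Q/∂Y)·(Y/Q) = 0.00168958 × (41904/598.688) = 0.118.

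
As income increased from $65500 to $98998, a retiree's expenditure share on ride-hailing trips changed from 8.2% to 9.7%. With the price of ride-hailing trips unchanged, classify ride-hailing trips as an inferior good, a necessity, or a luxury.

luxury

The budget share rises as income rises, so η > 1.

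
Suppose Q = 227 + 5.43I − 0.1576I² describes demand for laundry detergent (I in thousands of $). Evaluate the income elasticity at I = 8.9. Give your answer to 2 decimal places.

0.09

At I = 8.9: Q = 262.8435.
dQ/dI = 5.43 − 0.3152I = 2.62472.
η = (dQ/dI)·(I/Q) = 2.62472 × (8.9/262.8435) = 0.09.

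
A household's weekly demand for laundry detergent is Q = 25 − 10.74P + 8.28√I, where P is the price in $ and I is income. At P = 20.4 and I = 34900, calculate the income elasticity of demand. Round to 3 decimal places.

0.572

At P = 20.4, I = 34900: Q = 1352.736.
Holding P constant, ∂Q/∂I = 8.28/(2√I) = 0.0221609.
η_I = (∂Q/∂I)·(I/Q) = 0.0221609 × (34900/1352.736) = 0.572.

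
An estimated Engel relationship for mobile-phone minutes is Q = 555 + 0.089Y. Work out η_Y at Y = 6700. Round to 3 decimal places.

0.518

At Y = 6700: Q = 1151.300.
dQ/dY = 0.089.
η = (dQ/dY)·(Y/Q) = 0.089 × (6700/1151.300) = 0.518.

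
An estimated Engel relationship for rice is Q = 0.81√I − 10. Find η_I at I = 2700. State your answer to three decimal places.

At I = 2700: Q = 32.089.
dQ/dI = 0.81/(2√I) = 0.00779423 at this income.
η = (dQ/dI)·(I/Q) = 0.00779423 × (2700/32.089) = 0.656.

0.656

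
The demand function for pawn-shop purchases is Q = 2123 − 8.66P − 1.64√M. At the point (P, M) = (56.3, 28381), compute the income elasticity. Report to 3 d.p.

At P = 56.3, M = 28381: Q = 1359.157.
Holding P constant, ∂Q/∂M = -1.64/(2√M) = -0.00486743.
η_M = (∂Q/∂M)·(M/Q) = -0.00486743 × (28381/1359.157) = -0.102.

-0.102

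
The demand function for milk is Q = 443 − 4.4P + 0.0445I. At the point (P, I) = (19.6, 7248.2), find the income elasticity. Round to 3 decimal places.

0.475

At P = 19.6, I = 7248.2: Q = 679.305.
Holding P constant, ∂Q/∂I = 0.0445.
η_I = (∂Q/∂I)·(I/Q) = 0.0445 × (7248.2/679.305) = 0.475.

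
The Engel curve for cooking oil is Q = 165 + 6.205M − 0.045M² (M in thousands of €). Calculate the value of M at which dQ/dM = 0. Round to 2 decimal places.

dQ/dM = 6.205 − 0.09M.
The good is inferior where dQ/dM < 0. Setting dQ/dM = 0 gives M = 6.205 / 0.09 = 68.94.

68.94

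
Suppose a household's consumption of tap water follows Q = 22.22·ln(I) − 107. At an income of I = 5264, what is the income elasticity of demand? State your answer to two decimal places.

0.27

At I = 5264: Q = 83.395.
dQ/dI = 22.22/I = 0.00422112 at this income.
η = (dQ/dI)·(I/Q) = 0.00422112 × (5264/83.395) = 0.27.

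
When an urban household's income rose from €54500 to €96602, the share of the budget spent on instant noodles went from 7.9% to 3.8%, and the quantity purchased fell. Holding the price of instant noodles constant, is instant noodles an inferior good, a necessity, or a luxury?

Quantity demanded falls as income rises, so η < 0.

inferior good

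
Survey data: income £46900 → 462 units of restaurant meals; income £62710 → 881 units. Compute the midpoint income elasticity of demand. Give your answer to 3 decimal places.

ΔQ = 881 − 462 = 419; midpoint Q̄ = (462 + 881)/2 = 671.5.
ΔI = 62710 − 46900 = 15810; midpoint Ī = (46900 + 62710)/2 = 54805.
η = (ΔQ/Q̄) ÷ (ΔI/Ī) = (419/671.5) ÷ (15810/54805) = 2.163.

2.163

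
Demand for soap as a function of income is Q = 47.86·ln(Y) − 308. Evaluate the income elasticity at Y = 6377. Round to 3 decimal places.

At Y = 6377: Q = 111.275.
dQ/dY = 47.86/Y = 0.0075051 at this income.
η = (dQ/dY)·(Y/Q) = 0.0075051 × (6377/111.275) = 0.430.

0.430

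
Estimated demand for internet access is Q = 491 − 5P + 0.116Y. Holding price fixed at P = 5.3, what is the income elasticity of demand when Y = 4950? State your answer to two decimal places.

At P = 5.3, Y = 4950: Q = 1038.700.
Holding P constant, ∂Q/∂Y = 0.116.
η_Y = (∂Q/∂Y)·(Y/Q) = 0.116 × (4950/1038.700) = 0.55.

0.55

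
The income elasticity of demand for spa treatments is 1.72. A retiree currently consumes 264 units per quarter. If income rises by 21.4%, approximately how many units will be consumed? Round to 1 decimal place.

%ΔQ ≈ η × %ΔI = 1.72 × 21.4% = 36.808%.
New Q ≈ 264 × (1 + 0.36808) = 361.2.

361.2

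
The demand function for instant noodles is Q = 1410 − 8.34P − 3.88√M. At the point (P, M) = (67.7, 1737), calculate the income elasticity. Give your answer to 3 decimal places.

-0.118

At P = 67.7, M = 1737: Q = 683.674.
Holding P constant, ∂Q/∂M = -3.88/(2√M) = -0.0465481.
η_M = (∂Q/∂M)·(M/Q) = -0.0465481 × (1737/683.674) = -0.118.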